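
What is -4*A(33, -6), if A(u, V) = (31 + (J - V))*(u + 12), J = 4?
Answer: -7380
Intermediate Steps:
A(u, V) = (12 + u)*(35 - V) (A(u, V) = (31 + (4 - V))*(u + 12) = (35 - V)*(12 + u) = (12 + u)*(35 - V))
-4*A(33, -6) = -4*(420 - 12*(-6) + 35*33 - 1*(-6)*33) = -4*(420 + 72 + 1155 + 198) = -4*1845 = -7380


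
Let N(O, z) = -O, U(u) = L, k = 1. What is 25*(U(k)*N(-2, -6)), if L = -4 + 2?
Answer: -100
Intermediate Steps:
L = -2
U(u) = -2
25*(U(k)*N(-2, -6)) = 25*(-(-2)*(-2)) = 25*(-2*2) = 25*(-4) = -100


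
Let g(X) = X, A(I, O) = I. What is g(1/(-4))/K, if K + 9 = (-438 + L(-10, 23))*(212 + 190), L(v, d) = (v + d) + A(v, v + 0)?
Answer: 1/699516 ≈ 1.4296e-6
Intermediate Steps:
L(v, d) = d + 2*v (L(v, d) = (v + d) + v = (d + v) + v = d + 2*v)
K = -174879 (K = -9 + (-438 + (23 + 2*(-10)))*(212 + 190) = -9 + (-438 + (23 - 20))*402 = -9 + (-438 + 3)*402 = -9 - 435*402 = -9 - 174870 = -174879)
g(1/(-4))/K = 1/(-4*(-174879)) = -¼*(-1/174879) = 1/699516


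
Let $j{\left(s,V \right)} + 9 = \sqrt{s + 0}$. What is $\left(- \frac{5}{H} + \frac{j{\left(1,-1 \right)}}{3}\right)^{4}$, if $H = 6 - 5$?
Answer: $\frac{279841}{81} \approx 3454.8$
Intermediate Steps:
$j{\left(s,V \right)} = -9 + \sqrt{s}$ ($j{\left(s,V \right)} = -9 + \sqrt{s + 0} = -9 + \sqrt{s}$)
$H = 1$ ($H = 6 - 5 = 1$)
$\left(- \frac{5}{H} + \frac{j{\left(1,-1 \right)}}{3}\right)^{4} = \left(- \frac{5}{1} + \frac{-9 + \sqrt{1}}{3}\right)^{4} = \left(\left(-5\right) 1 + \left(-9 + 1\right) \frac{1}{3}\right)^{4} = \left(-5 - \frac{8}{3}\right)^{4} = \left(- \frac{23}{3}\right)^{4} = \frac{279841}{81}$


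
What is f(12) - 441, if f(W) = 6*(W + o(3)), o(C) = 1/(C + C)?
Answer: -368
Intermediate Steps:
o(C) = 1/(2*C)
f(W) = 1 + 6*W (f(W) = 6*(W + (1/2)/3) = 6*(W + (1/2)*(1/3)) = 6*(W + 1/6) = 6*(1/6 + W) = 1 + 6*W)
f(12) - 441 = (1 + 6*12) - 441 = (1 + 72) - 441 = 73 - 441 = -368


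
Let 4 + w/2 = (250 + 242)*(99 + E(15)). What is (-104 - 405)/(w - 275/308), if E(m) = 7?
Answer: -14252/2920263 ≈ -0.0048804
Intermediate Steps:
w = 104296 (w = -8 + 2*((250 + 242)*(99 + 7)) = -8 + 2*(492*106) = -8 + 2*52152 = -8 + 104304 = 104296)
(-104 - 405)/(w - 275/308) = (-104 - 405)/(104296 - 275/308) = -509/(104296 - 275*1/308) = -509/(104296 - 25/28) = -509/2920263/28 = -509*28/2920263 = -14252/2920263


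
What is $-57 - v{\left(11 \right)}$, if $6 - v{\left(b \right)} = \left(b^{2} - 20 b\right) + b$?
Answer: $-151$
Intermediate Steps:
$v{\left(b \right)} = 6 - b^{2} + 19 b$ ($v{\left(b \right)} = 6 - \left(\left(b^{2} - 20 b\right) + b\right) = 6 - \left(b^{2} - 19 b\right) = 6 - b^{2} + 19 b$)
$-57 - v{\left(11 \right)} = -57 - \left(6 - 11^{2} + 19 \cdot 11\right) = -57 - \left(6 - 121 + 209\right) = -57 - 94 = -151$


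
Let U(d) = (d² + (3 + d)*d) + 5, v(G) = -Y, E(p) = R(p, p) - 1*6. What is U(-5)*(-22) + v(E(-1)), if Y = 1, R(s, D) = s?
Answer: -881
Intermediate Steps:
E(p) = -6 + p (E(p) = p - 1*6 = p - 6 = -6 + p)
v(G) = -1 (v(G) = -1*1 = -1)
U(d) = 5 + d² + d*(3 + d) (U(d) = (d² + d*(3 + d)) + 5 = 5 + d² + d*(3 + d))
U(-5)*(-22) + v(E(-1)) = (5 + 2*(-5)² + 3*(-5))*(-22) - 1 = (5 + 2*25 - 15)*(-22) - 1 = (5 + 50 - 15)*(-22) - 1 = 40*(-22) - 1 = -880 - 1 = -881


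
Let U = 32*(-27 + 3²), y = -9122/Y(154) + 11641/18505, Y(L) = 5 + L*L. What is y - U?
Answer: 252946626031/438957105 ≈ 576.24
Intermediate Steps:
Y(L) = 5 + L²
y = 107333551/438957105 (y = -9122/(5 + 154²) + 11641/18505 = -9122/(5 + 23716) + 11641*(1/18505) = -9122/23721 + 11641/18505 = 107333551/438957105 ≈ 0.24452)
U = -576 (U = 32*(-27 + 9) = 32*(-18) = -576)
y - U = 107333551/438957105 - 1*(-576) = 107333551/438957105 + 576 = 252946626031/438957105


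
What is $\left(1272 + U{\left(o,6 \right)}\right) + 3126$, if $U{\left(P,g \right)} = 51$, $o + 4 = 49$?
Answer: $4449$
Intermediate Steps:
$o = 45$ ($o = -4 + 49 = 45$)
$\left(1272 + U{\left(o,6 \right)}\right) + 3126 = \left(1272 + 51\right) + 3126 = 1323 + 3126 = 4449$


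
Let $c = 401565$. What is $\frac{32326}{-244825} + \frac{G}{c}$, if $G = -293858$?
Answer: $- \frac{2426422144}{2808947175} \approx -0.86382$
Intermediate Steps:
$\frac{32326}{-244825} + \frac{G}{c} = \frac{32326}{-244825} - \frac{293858}{401565} = 32326 \left(- \frac{1}{244825}\right) - \frac{293858}{401565} = - \frac{4618}{34975} - \frac{293858}{401565} = - \frac{2426422144}{2808947175}$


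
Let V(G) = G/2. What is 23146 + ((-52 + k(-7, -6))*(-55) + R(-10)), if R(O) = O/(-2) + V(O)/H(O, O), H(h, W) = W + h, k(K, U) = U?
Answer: 105365/4 ≈ 26341.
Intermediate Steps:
V(G) = G/2 (V(G) = G*(½) = G/2)
R(O) = ¼ - O/2 (R(O) = O/(-2) + (O/2)/(O + O) = O*(-½) + (O/2)/((2*O)) = -O/2 + (O/2)*(1/(2*O)) = -O/2 + ¼ = ¼ - O/2)
23146 + ((-52 + k(-7, -6))*(-55) + R(-10)) = 23146 + ((-52 - 6)*(-55) + (¼ - ½*(-10))) = 23146 + (-58*(-55) + (¼ + 5)) = 23146 + (3190 + 21/4) = 23146 + 12781/4 = 105365/4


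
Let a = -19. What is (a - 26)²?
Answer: 2025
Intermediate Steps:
(a - 26)² = (-19 - 26)² = (-45)² = 2025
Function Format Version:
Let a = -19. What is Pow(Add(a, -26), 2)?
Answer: 2025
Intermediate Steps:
Pow(Add(a, -26), 2) = Pow(Add(-19, -26), 2) = Pow(-45, 2) = 2025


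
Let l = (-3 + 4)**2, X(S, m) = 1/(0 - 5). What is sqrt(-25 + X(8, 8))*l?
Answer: 3*I*sqrt(70)/5 ≈ 5.02*I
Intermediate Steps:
X(S, m) = -1/5 (X(S, m) = 1/(-5) = -1/5)
l = 1 (l = 1**2 = 1)
sqrt(-25 + X(8, 8))*l = sqrt(-25 - 1/5)*1 = sqrt(-126/5)*1 = (3*I*sqrt(70)/5)*1 = 3*I*sqrt(70)/5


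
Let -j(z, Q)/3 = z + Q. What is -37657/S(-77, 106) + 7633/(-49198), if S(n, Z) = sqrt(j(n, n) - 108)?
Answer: -449/2894 - 37657*sqrt(354)/354 ≈ -2001.6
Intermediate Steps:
j(z, Q) = -3*Q - 3*z (j(z, Q) = -3*(z + Q) = -3*(Q + z) = -3*Q - 3*z)
S(n, Z) = sqrt(-108 - 6*n) (S(n, Z) = sqrt((-3*n - 3*n) - 108) = sqrt(-6*n - 108) = sqrt(-108 - 6*n))
-37657/S(-77, 106) + 7633/(-49198) = -37657/sqrt(-108 - 6*(-77)) + 7633/(-49198) = -37657/sqrt(-108 + 462) + 7633*(-1/49198) = -37657*sqrt(354)/354 - 449/2894 = -449/2894 - 37657*sqrt(354)/354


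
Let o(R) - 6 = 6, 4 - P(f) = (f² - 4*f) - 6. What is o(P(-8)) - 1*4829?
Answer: -4817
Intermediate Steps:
P(f) = 10 - f² + 4*f (P(f) = 4 - ((f² - 4*f) - 6) = 4 - (-6 + f² - 4*f) = 4 + (6 - f² + 4*f) = 10 - f² + 4*f)
o(R) = 12 (o(R) = 6 + 6 = 12)
o(P(-8)) - 1*4829 = 12 - 1*4829 = 12 - 4829 = -4817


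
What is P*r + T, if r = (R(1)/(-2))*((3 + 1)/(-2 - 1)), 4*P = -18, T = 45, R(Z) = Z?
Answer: 42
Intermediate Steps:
P = -9/2 (P = (¼)*(-18) = -9/2 ≈ -4.5000)
r = ⅔ (r = (1/(-2))*((3 + 1)/(-2 - 1)) = (-½*1)*(4/(-3)) = -2*(-1)/3 = -½*(-4/3) = ⅔ ≈ 0.66667)
P*r + T = -9/2*⅔ + 45 = -3 + 45 = 42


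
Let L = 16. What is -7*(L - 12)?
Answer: -28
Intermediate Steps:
-7*(L - 12) = -7*(16 - 12) = -7*4 = -28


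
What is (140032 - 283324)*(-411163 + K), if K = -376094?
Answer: 112807630044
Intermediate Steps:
(140032 - 283324)*(-411163 + K) = (140032 - 283324)*(-411163 - 376094) = -143292*(-787257) = 112807630044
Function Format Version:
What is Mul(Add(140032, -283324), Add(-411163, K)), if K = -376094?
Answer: 112807630044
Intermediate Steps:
Mul(Add(140032, -283324), Add(-411163, K)) = Mul(Add(140032, -283324), Add(-411163, -376094)) = Mul(-143292, -787257) = 112807630044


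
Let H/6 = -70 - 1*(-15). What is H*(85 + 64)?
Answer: -49170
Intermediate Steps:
H = -330 (H = 6*(-70 - 1*(-15)) = 6*(-70 + 15) = 6*(-55) = -330)
H*(85 + 64) = -330*(85 + 64) = -330*149 = -49170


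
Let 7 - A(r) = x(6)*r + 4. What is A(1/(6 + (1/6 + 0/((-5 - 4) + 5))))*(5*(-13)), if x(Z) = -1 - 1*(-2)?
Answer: -6825/37 ≈ -184.46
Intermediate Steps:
x(Z) = 1 (x(Z) = -1 + 2 = 1)
A(r) = 3 - r (A(r) = 7 - (1*r + 4) = 7 - (r + 4) = 7 - (4 + r) = 7 + (-4 - r) = 3 - r)
A(1/(6 + (1/6 + 0/((-5 - 4) + 5))))*(5*(-13)) = (3 - 1/(6 + (1/6 + 0/((-5 - 4) + 5))))*(5*(-13)) = (3 - 1/(6 + (1*(1/6) + 0/(-9 + 5))))*(-65) = (3 - 1/(6 + (1/6 + 0/(-4))))*(-65) = (3 - 1/(6 + (1/6 + 0*(-1/4))))*(-65) = (3 - 1/(6 + (1/6 + 0)))*(-65) = (3 - 1/(6 + 1/6))*(-65) = (3 - 1/37/6)*(-65) = (3 - 1*6/37)*(-65) = (3 - 6/37)*(-65) = (105/37)*(-65) = -6825/37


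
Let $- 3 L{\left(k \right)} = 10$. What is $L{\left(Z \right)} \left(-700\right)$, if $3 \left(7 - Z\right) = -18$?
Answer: $\frac{7000}{3} \approx 2333.3$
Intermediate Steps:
$Z = 13$ ($Z = 7 - -6 = 7 + 6 = 13$)
$L{\left(k \right)} = - \frac{10}{3}$ ($L{\left(k \right)} = \left(- \frac{1}{3}\right) 10 = - \frac{10}{3}$)
$L{\left(Z \right)} \left(-700\right) = \left(- \frac{10}{3}\right) \left(-700\right) = \frac{7000}{3}$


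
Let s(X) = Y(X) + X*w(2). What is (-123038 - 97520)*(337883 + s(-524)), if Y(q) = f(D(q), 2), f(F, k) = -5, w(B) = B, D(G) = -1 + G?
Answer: -74290551140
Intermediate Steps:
Y(q) = -5
s(X) = -5 + 2*X (s(X) = -5 + X*2 = -5 + 2*X)
(-123038 - 97520)*(337883 + s(-524)) = (-123038 - 97520)*(337883 + (-5 + 2*(-524))) = -220558*(337883 + (-5 - 1048)) = -220558*(337883 - 1053) = -220558*336830 = -74290551140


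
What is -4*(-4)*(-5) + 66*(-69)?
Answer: -4634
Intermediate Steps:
-4*(-4)*(-5) + 66*(-69) = 16*(-5) - 4554 = -80 - 4554 = -4634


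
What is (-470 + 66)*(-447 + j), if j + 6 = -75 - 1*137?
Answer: 268660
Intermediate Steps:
j = -218 (j = -6 + (-75 - 1*137) = -6 + (-75 - 137) = -6 - 212 = -218)
(-470 + 66)*(-447 + j) = (-470 + 66)*(-447 - 218) = -404*(-665) = 268660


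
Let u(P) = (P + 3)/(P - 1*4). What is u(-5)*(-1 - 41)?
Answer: -28/3 ≈ -9.3333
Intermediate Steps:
u(P) = (3 + P)/(-4 + P) (u(P) = (3 + P)/(P - 4) = (3 + P)/(-4 + P))
u(-5)*(-1 - 41) = ((3 - 5)/(-4 - 5))*(-1 - 41) = (-2/(-9))*(-42) = -1/9*(-2)*(-42) = (2/9)*(-42) = -28/3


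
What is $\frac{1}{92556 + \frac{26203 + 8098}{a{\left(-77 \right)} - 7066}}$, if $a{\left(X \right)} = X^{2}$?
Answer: $\frac{1137}{105201871} \approx 1.0808 \cdot 10^{-5}$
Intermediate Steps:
$\frac{1}{92556 + \frac{26203 + 8098}{a{\left(-77 \right)} - 7066}} = \frac{1}{92556 + \frac{26203 + 8098}{\left(-77\right)^{2} - 7066}} = \frac{1}{92556 + \frac{34301}{5929 - 7066}} = \frac{1}{92556 + \frac{34301}{-1137}} = \frac{1}{92556 + 34301 \left(- \frac{1}{1137}\right)} = \frac{1}{92556 - \frac{34301}{1137}} = \frac{1}{\frac{105201871}{1137}} = \frac{1137}{105201871}$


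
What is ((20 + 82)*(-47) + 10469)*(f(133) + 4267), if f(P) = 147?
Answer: 25049450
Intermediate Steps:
((20 + 82)*(-47) + 10469)*(f(133) + 4267) = ((20 + 82)*(-47) + 10469)*(147 + 4267) = (102*(-47) + 10469)*4414 = (-4794 + 10469)*4414 = 5675*4414 = 25049450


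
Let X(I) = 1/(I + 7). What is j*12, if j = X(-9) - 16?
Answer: -198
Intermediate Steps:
X(I) = 1/(7 + I)
j = -33/2 (j = 1/(7 - 9) - 16 = 1/(-2) - 16 = -½ - 16 = -33/2 ≈ -16.500)
j*12 = -33/2*12 = -198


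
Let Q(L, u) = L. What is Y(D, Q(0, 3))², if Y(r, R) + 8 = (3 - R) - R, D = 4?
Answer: 25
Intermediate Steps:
Y(r, R) = -5 - 2*R (Y(r, R) = -8 + ((3 - R) - R) = -8 + (3 - 2*R) = -5 - 2*R)
Y(D, Q(0, 3))² = (-5 - 2*0)² = (-5 + 0)² = (-5)² = 25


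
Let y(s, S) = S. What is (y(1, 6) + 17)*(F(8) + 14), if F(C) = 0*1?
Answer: 322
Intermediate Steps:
F(C) = 0
(y(1, 6) + 17)*(F(8) + 14) = (6 + 17)*(0 + 14) = 23*14 = 322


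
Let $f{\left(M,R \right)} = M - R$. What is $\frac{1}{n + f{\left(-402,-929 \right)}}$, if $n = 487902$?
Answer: $\frac{1}{488429} \approx 2.0474 \cdot 10^{-6}$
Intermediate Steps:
$\frac{1}{n + f{\left(-402,-929 \right)}} = \frac{1}{487902 - -527} = \frac{1}{487902 + \left(-402 + 929\right)} = \frac{1}{487902 + 527} = \frac{1}{488429}$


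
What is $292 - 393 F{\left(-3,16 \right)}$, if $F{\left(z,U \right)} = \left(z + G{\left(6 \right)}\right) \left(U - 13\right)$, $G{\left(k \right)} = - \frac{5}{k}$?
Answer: $\frac{9623}{2} \approx 4811.5$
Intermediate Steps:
$F{\left(z,U \right)} = \left(-13 + U\right) \left(- \frac{5}{6} + z\right)$ ($F{\left(z,U \right)} = \left(z - \frac{5}{6}\right) \left(U - 13\right) = \left(z - \frac{5}{6}\right) \left(-13 + U\right) = \left(- \frac{5}{6} + z\right) \left(-13 + U\right) = \left(-13 + U\right) \left(- \frac{5}{6} + z\right)$)
$292 - 393 F{\left(-3,16 \right)} = 292 - 393 \left(\frac{65}{6} - -39 - \frac{40}{3} + 16 \left(-3\right)\right) = 292 - 393 \left(\frac{65}{6} + 39 - \frac{40}{3} - 48\right) = 292 - - \frac{9039}{2} = 292 + \frac{9039}{2} = \frac{9623}{2}$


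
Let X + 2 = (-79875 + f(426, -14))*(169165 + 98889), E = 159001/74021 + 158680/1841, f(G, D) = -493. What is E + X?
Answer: -2935717000898475593/136272661 ≈ -2.1543e+10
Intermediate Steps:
E = 12038373121/136272661 (E = 159001*(1/74021) + 158680*(1/1841) = 159001/74021 + 158680/1841 = 12038373121/136272661 ≈ 88.340)
X = -21542963874 (X = -2 + (-79875 - 493)*(169165 + 98889) = -2 - 80368*268054 = -2 - 21542963872 = -21542963874)
E + X = 12038373121/136272661 - 21542963874 = -2935717000898475593/136272661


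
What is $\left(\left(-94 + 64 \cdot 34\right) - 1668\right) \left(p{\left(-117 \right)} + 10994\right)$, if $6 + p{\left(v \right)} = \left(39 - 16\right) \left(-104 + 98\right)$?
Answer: $4491900$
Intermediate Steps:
$p{\left(v \right)} = -144$ ($p{\left(v \right)} = -6 + \left(39 - 16\right) \left(-104 + 98\right) = -6 + 23 \left(-6\right) = -6 - 138 = -144$)
$\left(\left(-94 + 64 \cdot 34\right) - 1668\right) \left(p{\left(-117 \right)} + 10994\right) = \left(\left(-94 + 64 \cdot 34\right) - 1668\right) \left(-144 + 10994\right) = \left(\left(-94 + 2176\right) - 1668\right) 10850 = \left(2082 - 1668\right) 10850 = 414 \cdot 10850 = 4491900$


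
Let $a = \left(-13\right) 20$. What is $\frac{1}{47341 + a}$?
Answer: $\frac{1}{47081} \approx 2.124 \cdot 10^{-5}$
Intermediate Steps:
$a = -260$
$\frac{1}{47341 + a} = \frac{1}{47341 - 260} = \frac{1}{47081}$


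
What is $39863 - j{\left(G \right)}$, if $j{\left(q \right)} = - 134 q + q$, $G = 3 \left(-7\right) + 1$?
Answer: $37203$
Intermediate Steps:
$G = -20$ ($G = -21 + 1 = -20$)
$j{\left(q \right)} = - 133 q$
$39863 - j{\left(G \right)} = 39863 - \left(-133\right) \left(-20\right) = 39863 - 2660 = 37203$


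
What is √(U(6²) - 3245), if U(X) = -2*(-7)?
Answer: 3*I*√359 ≈ 56.842*I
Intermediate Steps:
U(X) = 14
√(U(6²) - 3245) = √(14 - 3245) = √(-3231) = 3*I*√359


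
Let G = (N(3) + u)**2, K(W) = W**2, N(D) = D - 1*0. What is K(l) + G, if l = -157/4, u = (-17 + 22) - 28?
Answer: 31049/16 ≈ 1940.6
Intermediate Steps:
N(D) = D (N(D) = D + 0 = D)
u = -23 (u = 5 - 28 = -23)
l = -157/4 (l = -157*1/4 = -157/4 ≈ -39.250)
G = 400 (G = (3 - 23)**2 = (-20)**2 = 400)
K(l) + G = (-157/4)**2 + 400 = 24649/16 + 400 = 31049/16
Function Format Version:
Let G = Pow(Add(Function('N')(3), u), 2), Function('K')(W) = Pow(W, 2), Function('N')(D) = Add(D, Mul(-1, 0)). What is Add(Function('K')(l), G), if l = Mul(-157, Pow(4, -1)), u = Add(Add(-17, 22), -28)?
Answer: Rational(31049, 16) ≈ 1940.6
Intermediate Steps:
Function('N')(D) = D (Function('N')(D) = Add(D, 0) = D)
u = -23 (u = Add(5, -28) = -23)
l = Rational(-157, 4) (l = Mul(-157, Rational(1, 4)) = Rational(-157, 4) ≈ -39.250)
G = 400 (G = Pow(Add(3, -23), 2) = Pow(-20, 2) = 400)
Add(Function('K')(l), G) = Add(Pow(Rational(-157, 4), 2), 400) = Add(Rational(24649, 16), 400) = Rational(31049, 16)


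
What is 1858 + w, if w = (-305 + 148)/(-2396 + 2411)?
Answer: 27713/15 ≈ 1847.5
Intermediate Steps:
w = -157/15 ≈ -10.467
1858 + w = 1858 - 157/15 = 27713/15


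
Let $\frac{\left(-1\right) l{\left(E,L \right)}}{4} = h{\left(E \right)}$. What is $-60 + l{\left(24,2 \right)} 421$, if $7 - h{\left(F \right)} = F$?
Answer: $28568$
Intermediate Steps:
$h{\left(F \right)} = 7 - F$
$l{\left(E,L \right)} = -28 + 4 E$ ($l{\left(E,L \right)} = - 4 \left(7 - E\right) = -28 + 4 E$)
$-60 + l{\left(24,2 \right)} 421 = -60 + \left(-28 + 4 \cdot 24\right) 421 = -60 + \left(-28 + 96\right) 421 = -60 + 68 \cdot 421 = -60 + 28628 = 28568$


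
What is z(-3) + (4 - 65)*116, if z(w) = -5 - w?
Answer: -7078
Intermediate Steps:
z(-3) + (4 - 65)*116 = (-5 - 1*(-3)) + (4 - 65)*116 = (-5 + 3) - 61*116 = -2 - 7076 = -7078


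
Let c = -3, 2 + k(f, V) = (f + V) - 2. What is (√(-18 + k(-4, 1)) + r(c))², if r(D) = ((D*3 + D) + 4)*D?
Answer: 551 + 240*I ≈ 551.0 + 240.0*I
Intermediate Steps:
k(f, V) = -4 + V + f (k(f, V) = -2 + ((f + V) - 2) = -2 + ((V + f) - 2) = -2 + (-2 + V + f) = -4 + V + f)
r(D) = D*(4 + 4*D) (r(D) = ((3*D + D) + 4)*D = (4*D + 4)*D = (4 + 4*D)*D = D*(4 + 4*D))
(√(-18 + k(-4, 1)) + r(c))² = (√(-18 + (-4 + 1 - 4)) + 4*(-3)*(1 - 3))² = (√(-18 - 7) + 4*(-3)*(-2))² = (√(-25) + 24)² = (5*I + 24)² = (24 + 5*I)²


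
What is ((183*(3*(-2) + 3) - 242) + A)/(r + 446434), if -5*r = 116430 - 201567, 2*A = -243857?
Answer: -1227195/4634614 ≈ -0.26479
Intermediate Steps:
A = -243857/2 (A = (½)*(-243857) = -243857/2 ≈ -1.2193e+5)
r = 85137/5 (r = -(116430 - 201567)/5 = -⅕*(-85137) = 85137/5 ≈ 17027.)
((183*(3*(-2) + 3) - 242) + A)/(r + 446434) = ((183*(3*(-2) + 3) - 242) - 243857/2)/(85137/5 + 446434) = ((183*(-6 + 3) - 242) - 243857/2)/(2317307/5) = ((183*(-3) - 242) - 243857/2)*(5/2317307) = ((-549 - 242) - 243857/2)*(5/2317307) = (-791 - 243857/2)*(5/2317307) = -245439/2*5/2317307 = -1227195/4634614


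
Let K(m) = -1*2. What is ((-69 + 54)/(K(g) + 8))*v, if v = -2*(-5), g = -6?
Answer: -25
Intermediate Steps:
K(m) = -2
v = 10
((-69 + 54)/(K(g) + 8))*v = ((-69 + 54)/(-2 + 8))*10 = -15/6*10 = -15*⅙*10 = -5/2*10 = -25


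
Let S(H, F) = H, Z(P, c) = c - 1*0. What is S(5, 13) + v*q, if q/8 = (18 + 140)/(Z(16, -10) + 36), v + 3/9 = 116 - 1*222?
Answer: -201413/39 ≈ -5164.4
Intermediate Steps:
Z(P, c) = c (Z(P, c) = c + 0 = c)
v = -319/3 (v = -⅓ + (116 - 1*222) = -⅓ + (116 - 222) = -⅓ - 106 = -319/3 ≈ -106.33)
q = 632/13 (q = 8*((18 + 140)/(-10 + 36)) = 8*(158/26) = 8*(158*(1/26)) = 8*(79/13) = 632/13 ≈ 48.615)
S(5, 13) + v*q = 5 - 319/3*632/13 = 5 - 201608/39 = -201413/39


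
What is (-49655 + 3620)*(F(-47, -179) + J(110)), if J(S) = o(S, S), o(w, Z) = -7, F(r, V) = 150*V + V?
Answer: 1244602260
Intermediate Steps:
F(r, V) = 151*V
J(S) = -7
(-49655 + 3620)*(F(-47, -179) + J(110)) = (-49655 + 3620)*(151*(-179) - 7) = -46035*(-27029 - 7) = -46035*(-27036) = 1244602260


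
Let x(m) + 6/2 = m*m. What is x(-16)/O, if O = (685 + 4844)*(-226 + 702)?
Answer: 253/2631804 ≈ 9.6132e-5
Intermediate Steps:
x(m) = -3 + m**2 (x(m) = -3 + m*m = -3 + m**2)
O = 2631804 (O = 5529*476 = 2631804)
x(-16)/O = (-3 + (-16)**2)/2631804 = (-3 + 256)*(1/2631804) = 253*(1/2631804) = 253/2631804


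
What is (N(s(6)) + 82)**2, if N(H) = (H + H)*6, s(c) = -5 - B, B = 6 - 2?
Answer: 676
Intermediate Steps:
B = 4
s(c) = -9 (s(c) = -5 - 1*4 = -5 - 4 = -9)
N(H) = 12*H (N(H) = (2*H)*6 = 12*H)
(N(s(6)) + 82)**2 = (12*(-9) + 82)**2 = (-108 + 82)**2 = (-26)**2 = 676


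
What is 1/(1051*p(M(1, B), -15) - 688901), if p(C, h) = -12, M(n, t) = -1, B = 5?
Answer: -1/701513 ≈ -1.4255e-6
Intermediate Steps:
1/(1051*p(M(1, B), -15) - 688901) = 1/(1051*(-12) - 688901) = 1/(-12612 - 688901) = 1/(-701513) = -1/701513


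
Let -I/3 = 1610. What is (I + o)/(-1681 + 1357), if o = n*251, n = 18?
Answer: 26/27 ≈ 0.96296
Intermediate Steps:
I = -4830 (I = -3*1610 = -4830)
o = 4518 (o = 18*251 = 4518)
(I + o)/(-1681 + 1357) = (-4830 + 4518)/(-1681 + 1357) = -312/(-324) = -312*(-1/324) = 26/27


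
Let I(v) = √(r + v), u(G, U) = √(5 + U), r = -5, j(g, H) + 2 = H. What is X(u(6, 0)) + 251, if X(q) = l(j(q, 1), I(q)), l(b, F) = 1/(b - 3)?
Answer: 1003/4 ≈ 250.75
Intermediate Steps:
j(g, H) = -2 + H
I(v) = √(-5 + v)
l(b, F) = 1/(-3 + b)
X(q) = -¼ (X(q) = 1/(-3 + (-2 + 1)) = 1/(-3 - 1) = 1/(-4) = -¼)
X(u(6, 0)) + 251 = -¼ + 251 = 1003/4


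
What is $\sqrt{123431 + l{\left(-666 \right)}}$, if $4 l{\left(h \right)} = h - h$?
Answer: $7 \sqrt{2519} \approx 351.33$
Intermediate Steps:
$l{\left(h \right)} = 0$ ($l{\left(h \right)} = \frac{h - h}{4} = \frac{1}{4} \cdot 0 = 0$)
$\sqrt{123431 + l{\left(-666 \right)}} = \sqrt{123431 + 0} = \sqrt{123431} = 7 \sqrt{2519}$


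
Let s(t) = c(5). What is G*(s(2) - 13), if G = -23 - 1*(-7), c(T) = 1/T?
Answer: 1024/5 ≈ 204.80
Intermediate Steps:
s(t) = ⅕ (s(t) = 1/5 = ⅕)
G = -16 (G = -23 + 7 = -16)
G*(s(2) - 13) = -16*(⅕ - 13) = -16*(-64/5) = 1024/5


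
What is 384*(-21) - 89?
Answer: -8153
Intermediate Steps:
384*(-21) - 89 = -8064 - 89 = -8153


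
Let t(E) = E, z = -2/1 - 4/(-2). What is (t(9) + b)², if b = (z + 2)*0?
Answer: 81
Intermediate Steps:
z = 0 (z = -2*1 - 4*(-½) = -2 + 2 = 0)
b = 0 (b = (0 + 2)*0 = 2*0 = 0)
(t(9) + b)² = (9 + 0)² = 9² = 81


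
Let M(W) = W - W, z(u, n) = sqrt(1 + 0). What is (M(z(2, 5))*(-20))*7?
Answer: 0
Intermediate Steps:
z(u, n) = 1 (z(u, n) = sqrt(1) = 1)
M(W) = 0
(M(z(2, 5))*(-20))*7 = (0*(-20))*7 = 0*7 = 0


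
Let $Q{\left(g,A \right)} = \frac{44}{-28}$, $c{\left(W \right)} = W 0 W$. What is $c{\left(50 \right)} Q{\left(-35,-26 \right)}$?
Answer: $0$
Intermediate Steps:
$c{\left(W \right)} = 0$ ($c{\left(W \right)} = 0 W = 0$)
$Q{\left(g,A \right)} = - \frac{11}{7}$ ($Q{\left(g,A \right)} = 44 \left(- \frac{1}{28}\right) = - \frac{11}{7}$)
$c{\left(50 \right)} Q{\left(-35,-26 \right)} = 0 \left(- \frac{11}{7}\right) = 0$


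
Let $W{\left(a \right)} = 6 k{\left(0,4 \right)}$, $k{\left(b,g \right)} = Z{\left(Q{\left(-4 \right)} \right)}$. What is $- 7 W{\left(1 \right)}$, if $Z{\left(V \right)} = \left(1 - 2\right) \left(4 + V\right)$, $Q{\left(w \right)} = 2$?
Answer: $252$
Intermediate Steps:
$Z{\left(V \right)} = -4 - V$ ($Z{\left(V \right)} = - (4 + V) = -4 - V$)
$k{\left(b,g \right)} = -6$ ($k{\left(b,g \right)} = -4 - 2 = -6$)
$W{\left(a \right)} = -36$ ($W{\left(a \right)} = 6 \left(-6\right) = -36$)
$- 7 W{\left(1 \right)} = \left(-7\right) \left(-36\right) = 252$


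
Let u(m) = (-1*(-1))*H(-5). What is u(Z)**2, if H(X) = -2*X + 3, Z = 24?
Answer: 169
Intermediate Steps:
H(X) = 3 - 2*X
u(m) = 13 (u(m) = (-1*(-1))*(3 - 2*(-5)) = 1*(3 + 10) = 1*13 = 13)
u(Z)**2 = 13**2 = 169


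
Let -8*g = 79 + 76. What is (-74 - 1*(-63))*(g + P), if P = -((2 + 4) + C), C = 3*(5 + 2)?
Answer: 4081/8 ≈ 510.13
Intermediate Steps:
C = 21 (C = 3*7 = 21)
P = -27 (P = -((2 + 4) + 21) = -(6 + 21) = -1*27 = -27)
g = -155/8 (g = -(79 + 76)/8 = -⅛*155 = -155/8 ≈ -19.375)
(-74 - 1*(-63))*(g + P) = (-74 - 1*(-63))*(-155/8 - 27) = (-74 + 63)*(-371/8) = -11*(-371/8) = 4081/8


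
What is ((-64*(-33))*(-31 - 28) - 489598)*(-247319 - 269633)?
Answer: 317515020112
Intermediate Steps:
((-64*(-33))*(-31 - 28) - 489598)*(-247319 - 269633) = (2112*(-59) - 489598)*(-516952) = (-124608 - 489598)*(-516952) = -614206*(-516952) = 317515020112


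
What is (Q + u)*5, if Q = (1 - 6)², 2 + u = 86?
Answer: 545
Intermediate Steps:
u = 84 (u = -2 + 86 = 84)
Q = 25 (Q = (-5)² = 25)
(Q + u)*5 = (25 + 84)*5 = 109*5 = 545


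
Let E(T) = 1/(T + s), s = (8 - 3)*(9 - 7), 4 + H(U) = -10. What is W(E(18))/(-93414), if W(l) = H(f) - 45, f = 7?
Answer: 59/93414 ≈ 0.00063160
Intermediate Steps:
H(U) = -14 (H(U) = -4 - 10 = -14)
s = 10 (s = 5*2 = 10)
E(T) = 1/(10 + T) (E(T) = 1/(T + 10) = 1/(10 + T))
W(l) = -59 (W(l) = -14 - 45 = -59)
W(E(18))/(-93414) = -59/(-93414) = -59*(-1/93414) = 59/93414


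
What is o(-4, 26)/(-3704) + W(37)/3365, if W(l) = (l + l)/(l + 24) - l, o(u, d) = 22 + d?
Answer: -2242319/95037695 ≈ -0.023594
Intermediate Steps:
W(l) = -l + 2*l/(24 + l) (W(l) = (2*l)/(24 + l) - l = 2*l/(24 + l) - l = -l + 2*l/(24 + l))
o(-4, 26)/(-3704) + W(37)/3365 = (22 + 26)/(-3704) - 1*37*(22 + 37)/(24 + 37)/3365 = 48*(-1/3704) - 1*37*59/61*(1/3365) = -6/463 - 1*37*1/61*59*(1/3365) = -6/463 - 2183/61*1/3365 = -6/463 - 2183/205265 = -2242319/95037695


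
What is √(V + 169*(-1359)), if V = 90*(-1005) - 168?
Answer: I*√320289 ≈ 565.94*I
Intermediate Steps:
V = -90618 (V = -90450 - 168 = -90618)
√(V + 169*(-1359)) = √(-90618 + 169*(-1359)) = √(-90618 - 229671) = √(-320289) = I*√320289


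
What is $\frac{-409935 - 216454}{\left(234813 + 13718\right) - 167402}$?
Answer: $- \frac{626389}{81129} \approx -7.7209$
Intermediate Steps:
$\frac{-409935 - 216454}{\left(234813 + 13718\right) - 167402} = - \frac{626389}{248531 - 167402} = - \frac{626389}{81129}$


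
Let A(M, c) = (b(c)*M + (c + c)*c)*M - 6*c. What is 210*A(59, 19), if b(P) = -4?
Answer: 5997600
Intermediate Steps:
A(M, c) = -6*c + M*(-4*M + 2*c²) (A(M, c) = (-4*M + (c + c)*c)*M - 6*c = (-4*M + (2*c)*c)*M - 6*c = (-4*M + 2*c²)*M - 6*c = M*(-4*M + 2*c²) - 6*c = -6*c + M*(-4*M + 2*c²))
210*A(59, 19) = 210*(-6*19 - 4*59² + 2*59*19²) = 210*(-114 - 4*3481 + 2*59*361) = 210*(-114 - 13924 + 42598) = 210*28560 = 5997600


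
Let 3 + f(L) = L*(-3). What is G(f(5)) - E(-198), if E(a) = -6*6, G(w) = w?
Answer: 18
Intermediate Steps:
f(L) = -3 - 3*L (f(L) = -3 + L*(-3) = -3 - 3*L)
E(a) = -36
G(f(5)) - E(-198) = (-3 - 3*5) - 1*(-36) = (-3 - 15) + 36 = -18 + 36 = 18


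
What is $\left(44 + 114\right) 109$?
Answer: $17222$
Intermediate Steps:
$\left(44 + 114\right) 109 = 158 \cdot 109 = 17222$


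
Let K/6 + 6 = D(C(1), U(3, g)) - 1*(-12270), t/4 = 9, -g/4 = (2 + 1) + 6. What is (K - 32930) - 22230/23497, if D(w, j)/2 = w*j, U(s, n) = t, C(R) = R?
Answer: 965375512/23497 ≈ 41085.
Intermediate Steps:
g = -36 (g = -4*((2 + 1) + 6) = -4*(3 + 6) = -4*9 = -36)
t = 36 (t = 4*9 = 36)
U(s, n) = 36
D(w, j) = 2*j*w (D(w, j) = 2*(w*j) = 2*(j*w) = 2*j*w)
K = 74016 (K = -36 + 6*(2*36*1 - 1*(-12270)) = -36 + 6*(72 + 12270) = -36 + 6*12342 = -36 + 74052 = 74016)
(K - 32930) - 22230/23497 = (74016 - 32930) - 22230/23497 = 41086 - 22230*1/23497 = 41086 - 22230/23497 = 965375512/23497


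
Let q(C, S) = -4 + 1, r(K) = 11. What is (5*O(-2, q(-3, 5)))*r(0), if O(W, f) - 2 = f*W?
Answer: 440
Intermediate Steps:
q(C, S) = -3
O(W, f) = 2 + W*f (O(W, f) = 2 + f*W = 2 + W*f)
(5*O(-2, q(-3, 5)))*r(0) = (5*(2 - 2*(-3)))*11 = (5*(2 + 6))*11 = (5*8)*11 = 40*11 = 440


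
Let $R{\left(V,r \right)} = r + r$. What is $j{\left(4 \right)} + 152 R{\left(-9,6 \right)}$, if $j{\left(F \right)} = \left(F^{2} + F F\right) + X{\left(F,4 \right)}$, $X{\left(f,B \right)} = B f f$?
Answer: $1920$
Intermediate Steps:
$R{\left(V,r \right)} = 2 r$
$X{\left(f,B \right)} = B f^{2}$
$j{\left(F \right)} = 6 F^{2}$ ($j{\left(F \right)} = \left(F^{2} + F F\right) + 4 F^{2} = \left(F^{2} + F^{2}\right) + 4 F^{2} = 2 F^{2} + 4 F^{2} = 6 F^{2}$)
$j{\left(4 \right)} + 152 R{\left(-9,6 \right)} = 6 \cdot 4^{2} + 152 \cdot 2 \cdot 6 = 6 \cdot 16 + 152 \cdot 12 = 96 + 1824 = 1920$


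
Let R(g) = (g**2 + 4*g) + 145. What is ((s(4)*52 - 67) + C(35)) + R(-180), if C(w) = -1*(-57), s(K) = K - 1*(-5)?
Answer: 32283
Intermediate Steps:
s(K) = 5 + K (s(K) = K + 5 = 5 + K)
C(w) = 57
R(g) = 145 + g**2 + 4*g
((s(4)*52 - 67) + C(35)) + R(-180) = (((5 + 4)*52 - 67) + 57) + (145 + (-180)**2 + 4*(-180)) = ((9*52 - 67) + 57) + (145 + 32400 - 720) = ((468 - 67) + 57) + 31825 = (401 + 57) + 31825 = 458 + 31825 = 32283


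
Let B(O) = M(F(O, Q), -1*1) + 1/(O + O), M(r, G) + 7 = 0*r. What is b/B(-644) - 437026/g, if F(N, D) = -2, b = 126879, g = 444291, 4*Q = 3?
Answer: -72610043415674/4006171947 ≈ -18125.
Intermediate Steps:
Q = ¾ (Q = (¼)*3 = ¾ ≈ 0.75000)
M(r, G) = -7 (M(r, G) = -7 + 0*r = -7 + 0 = -7)
B(O) = -7 + 1/(2*O) (B(O) = -7 + 1/(O + O) = -7 + 1/(2*O))
b/B(-644) - 437026/g = 126879/(-7 + (½)/(-644)) - 437026/444291 = 126879/(-7 + (½)*(-1/644)) - 437026*1/444291 = 126879/(-7 - 1/1288) - 437026/444291 = 126879/(-9017/1288) - 437026/444291 = 126879*(-1288/9017) - 437026/444291 = -163420152/9017 - 437026/444291 = -72610043415674/4006171947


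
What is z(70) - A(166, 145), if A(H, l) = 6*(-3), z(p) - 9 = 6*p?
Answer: 447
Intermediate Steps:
z(p) = 9 + 6*p
A(H, l) = -18
z(70) - A(166, 145) = (9 + 6*70) - 1*(-18) = (9 + 420) + 18 = 429 + 18 = 447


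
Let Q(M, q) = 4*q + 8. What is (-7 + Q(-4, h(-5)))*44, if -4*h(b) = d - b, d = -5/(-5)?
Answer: -220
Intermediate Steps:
d = 1 (d = -5*(-1/5) = 1)
h(b) = -1/4 + b/4 (h(b) = -(1 - b)/4 = -1/4 + b/4)
Q(M, q) = 8 + 4*q
(-7 + Q(-4, h(-5)))*44 = (-7 + (8 + 4*(-1/4 + (1/4)*(-5))))*44 = (-7 + (8 + 4*(-1/4 - 5/4)))*44 = (-7 + (8 + 4*(-3/2)))*44 = (-7 + (8 - 6))*44 = (-7 + 2)*44 = -5*44 = -220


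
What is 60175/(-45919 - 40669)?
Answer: -60175/86588 ≈ -0.69496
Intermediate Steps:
60175/(-45919 - 40669) = 60175/(-86588) = 60175*(-1/86588) = -60175/86588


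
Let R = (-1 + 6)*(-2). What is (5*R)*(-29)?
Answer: 1450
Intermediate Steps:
R = -10 (R = 5*(-2) = -10)
(5*R)*(-29) = (5*(-10))*(-29) = -50*(-29) = 1450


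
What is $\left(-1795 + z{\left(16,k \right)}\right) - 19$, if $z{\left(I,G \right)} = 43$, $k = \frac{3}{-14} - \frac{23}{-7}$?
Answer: $-1771$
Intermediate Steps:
$k = \frac{43}{14}$ ($k = 3 \left(- \frac{1}{14}\right) - - \frac{23}{7} = - \frac{3}{14} + \frac{23}{7} = \frac{43}{14} \approx 3.0714$)
$\left(-1795 + z{\left(16,k \right)}\right) - 19 = \left(-1795 + 43\right) - 19 = -1752 - 19 = -1771$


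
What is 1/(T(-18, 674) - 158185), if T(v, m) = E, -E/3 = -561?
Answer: -1/156502 ≈ -6.3897e-6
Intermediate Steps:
E = 1683 (E = -3*(-561) = 1683)
T(v, m) = 1683
1/(T(-18, 674) - 158185) = 1/(1683 - 158185) = 1/(-156502) = -1/156502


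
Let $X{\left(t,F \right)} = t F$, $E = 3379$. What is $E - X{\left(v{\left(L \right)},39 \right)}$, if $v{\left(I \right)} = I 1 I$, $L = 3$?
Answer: $3028$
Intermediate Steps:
$v{\left(I \right)} = I^{2}$ ($v{\left(I \right)} = I I = I^{2}$)
$X{\left(t,F \right)} = F t$
$E - X{\left(v{\left(L \right)},39 \right)} = 3379 - 39 \cdot 3^{2} = 3379 - 39 \cdot 9 = 3379 - 351 = 3028$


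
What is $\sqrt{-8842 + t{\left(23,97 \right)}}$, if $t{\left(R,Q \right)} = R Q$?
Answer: $i \sqrt{6611} \approx 81.308 i$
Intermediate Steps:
$t{\left(R,Q \right)} = Q R$
$\sqrt{-8842 + t{\left(23,97 \right)}} = \sqrt{-8842 + 97 \cdot 23} = \sqrt{-8842 + 2231} = \sqrt{-6611} = i \sqrt{6611}$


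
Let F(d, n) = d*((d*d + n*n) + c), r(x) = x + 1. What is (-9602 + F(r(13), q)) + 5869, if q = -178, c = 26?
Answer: 442951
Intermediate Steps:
r(x) = 1 + x
F(d, n) = d*(26 + d**2 + n**2) (F(d, n) = d*((d*d + n*n) + 26) = d*((d**2 + n**2) + 26) = d*(26 + d**2 + n**2))
(-9602 + F(r(13), q)) + 5869 = (-9602 + (1 + 13)*(26 + (1 + 13)**2 + (-178)**2)) + 5869 = (-9602 + 14*(26 + 14**2 + 31684)) + 5869 = (-9602 + 14*(26 + 196 + 31684)) + 5869 = (-9602 + 14*31906) + 5869 = (-9602 + 446684) + 5869 = 437082 + 5869 = 442951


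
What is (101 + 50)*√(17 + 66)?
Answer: 151*√83 ≈ 1375.7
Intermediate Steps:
(101 + 50)*√(17 + 66) = 151*√83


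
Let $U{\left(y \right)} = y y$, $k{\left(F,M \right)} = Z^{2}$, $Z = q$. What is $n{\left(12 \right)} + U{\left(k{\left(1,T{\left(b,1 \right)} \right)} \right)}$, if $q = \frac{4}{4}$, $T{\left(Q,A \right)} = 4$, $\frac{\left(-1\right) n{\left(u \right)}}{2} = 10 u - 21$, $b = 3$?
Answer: $-197$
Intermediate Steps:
$n{\left(u \right)} = 42 - 20 u$ ($n{\left(u \right)} = - 2 \left(10 u - 21\right) = - 2 \left(-21 + 10 u\right) = 42 - 20 u$)
$q = 1$ ($q = 4 \cdot \frac{1}{4} = 1$)
$Z = 1$
$k{\left(F,M \right)} = 1$ ($k{\left(F,M \right)} = 1^{2} = 1$)
$U{\left(y \right)} = y^{2}$
$n{\left(12 \right)} + U{\left(k{\left(1,T{\left(b,1 \right)} \right)} \right)} = \left(42 - 240\right) + 1^{2} = \left(42 - 240\right) + 1 = -198 + 1 = -197$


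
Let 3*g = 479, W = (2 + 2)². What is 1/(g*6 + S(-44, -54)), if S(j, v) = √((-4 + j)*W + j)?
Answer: 479/459288 - I*√203/459288 ≈ 0.0010429 - 3.1021e-5*I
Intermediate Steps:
W = 16 (W = 4² = 16)
g = 479/3 (g = (⅓)*479 = 479/3 ≈ 159.67)
S(j, v) = √(-64 + 17*j) (S(j, v) = √((-4 + j)*16 + j) = √((-64 + 16*j) + j) = √(-64 + 17*j))
1/(g*6 + S(-44, -54)) = 1/((479/3)*6 + √(-64 + 17*(-44))) = 1/(958 + √(-64 - 748)) = 1/(958 + √(-812)) = 1/(958 + 2*I*√203)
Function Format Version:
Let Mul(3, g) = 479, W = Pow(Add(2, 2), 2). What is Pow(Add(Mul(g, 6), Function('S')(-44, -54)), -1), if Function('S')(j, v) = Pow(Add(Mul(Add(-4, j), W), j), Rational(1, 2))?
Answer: Add(Rational(479, 459288), Mul(Rational(-1, 459288), I, Pow(203, Rational(1, 2)))) ≈ Add(0.0010429, Mul(-3.1021e-5, I))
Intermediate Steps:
W = 16 (W = Pow(4, 2) = 16)
g = Rational(479, 3) (g = Mul(Rational(1, 3), 479) = Rational(479, 3) ≈ 159.67)
Function('S')(j, v) = Pow(Add(-64, Mul(17, j)), Rational(1, 2)) (Function('S')(j, v) = Pow(Add(Mul(Add(-4, j), 16), j), Rational(1, 2)) = Pow(Add(Add(-64, Mul(16, j)), j), Rational(1, 2)) = Pow(Add(-64, Mul(17, j)), Rational(1, 2)))
Pow(Add(Mul(g, 6), Function('S')(-44, -54)), -1) = Pow(Add(Mul(Rational(479, 3), 6), Pow(Add(-64, Mul(17, -44)), Rational(1, 2))), -1) = Pow(Add(958, Pow(Add(-64, -748), Rational(1, 2))), -1) = Pow(Add(958, Pow(-812, Rational(1, 2))), -1) = Pow(Add(958, Mul(2, I, Pow(203, Rational(1, 2)))), -1)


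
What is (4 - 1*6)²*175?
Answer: 700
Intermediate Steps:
(4 - 1*6)²*175 = (4 - 6)²*175 = (-2)²*175 = 4*175 = 700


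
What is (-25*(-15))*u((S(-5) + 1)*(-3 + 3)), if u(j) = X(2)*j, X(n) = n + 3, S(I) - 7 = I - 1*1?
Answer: 0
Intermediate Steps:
S(I) = 6 + I (S(I) = 7 + (I - 1*1) = 7 + (I - 1) = 7 + (-1 + I) = 6 + I)
X(n) = 3 + n
u(j) = 5*j (u(j) = (3 + 2)*j = 5*j)
(-25*(-15))*u((S(-5) + 1)*(-3 + 3)) = (-25*(-15))*(5*(((6 - 5) + 1)*(-3 + 3))) = 375*(5*((1 + 1)*0)) = 375*(5*(2*0)) = 375*(5*0) = 375*0 = 0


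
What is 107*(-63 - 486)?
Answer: -58743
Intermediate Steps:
107*(-63 - 486) = 107*(-549) = -58743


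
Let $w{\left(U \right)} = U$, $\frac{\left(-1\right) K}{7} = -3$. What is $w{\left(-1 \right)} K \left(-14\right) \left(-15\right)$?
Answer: $-4410$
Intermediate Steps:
$K = 21$ ($K = \left(-7\right) \left(-3\right) = 21$)
$w{\left(-1 \right)} K \left(-14\right) \left(-15\right) = - 21 \left(-14\right) \left(-15\right) = \left(-1\right) \left(-294\right) \left(-15\right) = 294 \left(-15\right) = -4410$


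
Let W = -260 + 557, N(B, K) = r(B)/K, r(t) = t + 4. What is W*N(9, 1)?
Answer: 3861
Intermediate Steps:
r(t) = 4 + t
N(B, K) = (4 + B)/K
W = 297
W*N(9, 1) = 297*((4 + 9)/1) = 297*(1*13) = 297*13 = 3861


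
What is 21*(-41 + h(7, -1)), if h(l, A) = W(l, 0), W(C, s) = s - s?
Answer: -861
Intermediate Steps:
W(C, s) = 0
h(l, A) = 0
21*(-41 + h(7, -1)) = 21*(-41 + 0) = 21*(-41) = -861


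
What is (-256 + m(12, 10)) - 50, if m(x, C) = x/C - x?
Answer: -1584/5 ≈ -316.80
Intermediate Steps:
m(x, C) = -x + x/C
(-256 + m(12, 10)) - 50 = (-256 + (-1*12 + 12/10)) - 50 = (-256 + (-12 + 12*(⅒))) - 50 = (-256 + (-12 + 6/5)) - 50 = (-256 - 54/5) - 50 = -1334/5 - 50 = -1584/5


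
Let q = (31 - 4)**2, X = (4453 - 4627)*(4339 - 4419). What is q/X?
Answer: 243/4640 ≈ 0.052371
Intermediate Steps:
X = 13920 (X = -174*(-80) = 13920)
q = 729 (q = 27**2 = 729)
q/X = 729/13920 = 729*(1/13920) = 243/4640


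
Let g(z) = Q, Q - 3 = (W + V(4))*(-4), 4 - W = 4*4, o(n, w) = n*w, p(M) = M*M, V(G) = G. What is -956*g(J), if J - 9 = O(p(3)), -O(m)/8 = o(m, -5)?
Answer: -33460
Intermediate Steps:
p(M) = M²
W = -12 (W = 4 - 4*4 = 4 - 1*16 = 4 - 16 = -12)
O(m) = 40*m (O(m) = -8*m*(-5) = -(-40)*m = 40*m)
J = 369 (J = 9 + 40*3² = 9 + 40*9 = 9 + 360 = 369)
Q = 35 (Q = 3 + (-12 + 4)*(-4) = 3 - 8*(-4) = 3 + 32 = 35)
g(z) = 35
-956*g(J) = -956*35 = -33460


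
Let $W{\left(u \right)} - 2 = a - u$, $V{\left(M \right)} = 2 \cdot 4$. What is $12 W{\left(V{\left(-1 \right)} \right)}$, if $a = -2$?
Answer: $-96$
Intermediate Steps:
$V{\left(M \right)} = 8$
$W{\left(u \right)} = - u$ ($W{\left(u \right)} = 2 - \left(2 + u\right) = - u$)
$12 W{\left(V{\left(-1 \right)} \right)} = 12 \left(\left(-1\right) 8\right) = 12 \left(-8\right) = -96$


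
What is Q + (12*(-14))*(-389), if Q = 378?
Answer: 65730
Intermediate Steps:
Q + (12*(-14))*(-389) = 378 + (12*(-14))*(-389) = 378 - 168*(-389) = 378 + 65352 = 65730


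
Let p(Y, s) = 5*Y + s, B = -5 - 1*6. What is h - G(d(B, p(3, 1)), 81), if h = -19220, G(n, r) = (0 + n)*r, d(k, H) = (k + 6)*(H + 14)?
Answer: -7070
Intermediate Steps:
B = -11 (B = -5 - 6 = -11)
p(Y, s) = s + 5*Y
d(k, H) = (6 + k)*(14 + H)
G(n, r) = n*r
h - G(d(B, p(3, 1)), 81) = -19220 - (84 + 6*(1 + 5*3) + 14*(-11) + (1 + 5*3)*(-11))*81 = -19220 - (84 + 6*(1 + 15) - 154 + (1 + 15)*(-11))*81 = -19220 - (84 + 6*16 - 154 + 16*(-11))*81 = -19220 - (84 + 96 - 154 - 176)*81 = -19220 - (-150)*81 = -19220 - 1*(-12150) = -19220 + 12150 = -7070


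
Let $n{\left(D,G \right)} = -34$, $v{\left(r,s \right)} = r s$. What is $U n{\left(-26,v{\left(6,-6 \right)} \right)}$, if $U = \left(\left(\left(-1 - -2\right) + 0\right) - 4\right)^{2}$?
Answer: $-306$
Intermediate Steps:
$U = 9$ ($U = \left(\left(\left(-1 + 2\right) + 0\right) - 4\right)^{2} = \left(\left(1 + 0\right) - 4\right)^{2} = \left(1 - 4\right)^{2} = \left(-3\right)^{2} = 9$)
$U n{\left(-26,v{\left(6,-6 \right)} \right)} = 9 \left(-34\right) = -306$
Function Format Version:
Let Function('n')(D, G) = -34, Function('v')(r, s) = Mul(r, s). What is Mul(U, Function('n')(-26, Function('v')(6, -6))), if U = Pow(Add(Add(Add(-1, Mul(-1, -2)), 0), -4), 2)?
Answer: -306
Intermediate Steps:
U = 9 (U = Pow(Add(Add(Add(-1, 2), 0), -4), 2) = Pow(Add(Add(1, 0), -4), 2) = Pow(Add(1, -4), 2) = Pow(-3, 2) = 9)
Mul(U, Function('n')(-26, Function('v')(6, -6))) = Mul(9, -34) = -306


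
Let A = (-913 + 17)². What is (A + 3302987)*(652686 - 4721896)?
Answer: -16707374625630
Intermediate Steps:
A = 802816 (A = (-896)² = 802816)
(A + 3302987)*(652686 - 4721896) = (802816 + 3302987)*(652686 - 4721896) = 4105803*(-4069210) = -16707374625630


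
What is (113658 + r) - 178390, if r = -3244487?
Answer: -3309219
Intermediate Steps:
(113658 + r) - 178390 = (113658 - 3244487) - 178390 = -3130829 - 178390 = -3309219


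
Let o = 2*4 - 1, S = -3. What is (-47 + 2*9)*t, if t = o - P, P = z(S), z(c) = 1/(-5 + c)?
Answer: -1653/8 ≈ -206.63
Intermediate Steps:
P = -⅛ (P = 1/(-5 - 3) = 1/(-8) = -⅛ ≈ -0.12500)
o = 7 (o = 8 - 1 = 7)
t = 57/8 (t = 7 - 1*(-⅛) = 7 + ⅛ = 57/8 ≈ 7.1250)
(-47 + 2*9)*t = (-47 + 2*9)*(57/8) = (-47 + 18)*(57/8) = -29*57/8 = -1653/8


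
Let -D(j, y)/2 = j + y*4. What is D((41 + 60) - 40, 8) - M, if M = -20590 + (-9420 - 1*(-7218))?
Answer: 22606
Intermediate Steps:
D(j, y) = -8*y - 2*j (D(j, y) = -2*(j + y*4) = -2*(j + 4*y) = -8*y - 2*j)
M = -22792 (M = -20590 + (-9420 + 7218) = -20590 - 2202 = -22792)
D((41 + 60) - 40, 8) - M = (-8*8 - 2*((41 + 60) - 40)) - 1*(-22792) = (-64 - 2*(101 - 40)) + 22792 = (-64 - 2*61) + 22792 = (-64 - 122) + 22792 = -186 + 22792 = 22606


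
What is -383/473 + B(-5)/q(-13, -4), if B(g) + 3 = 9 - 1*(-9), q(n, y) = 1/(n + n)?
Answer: -184853/473 ≈ -390.81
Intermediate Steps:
q(n, y) = 1/(2*n)
B(g) = 15 (B(g) = -3 + (9 - 1*(-9)) = -3 + (9 + 9) = -3 + 18 = 15)
-383/473 + B(-5)/q(-13, -4) = -383/473 + 15/(((½)/(-13))) = -383*1/473 + 15/(((½)*(-1/13))) = -383/473 + 15/(-1/26) = -383/473 + 15*(-26) = -383/473 - 390 = -184853/473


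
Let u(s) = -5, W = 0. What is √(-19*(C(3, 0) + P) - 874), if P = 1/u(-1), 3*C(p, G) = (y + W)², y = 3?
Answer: 2*I*√5795/5 ≈ 30.45*I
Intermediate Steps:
C(p, G) = 3 (C(p, G) = (3 + 0)²/3 = (⅓)*3² = (⅓)*9 = 3)
P = -⅕ (P = 1/(-5) = -⅕ ≈ -0.20000)
√(-19*(C(3, 0) + P) - 874) = √(-19*(3 - ⅕) - 874) = √(-19*14/5 - 874) = √(-266/5 - 874) = √(-4636/5) = 2*I*√5795/5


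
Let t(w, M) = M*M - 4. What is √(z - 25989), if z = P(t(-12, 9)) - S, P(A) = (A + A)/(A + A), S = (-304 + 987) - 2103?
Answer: 2*I*√6142 ≈ 156.74*I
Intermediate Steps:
t(w, M) = -4 + M² (t(w, M) = M² - 4 = -4 + M²)
S = -1420 (S = 683 - 2103 = -1420)
P(A) = 1 (P(A) = (2*A)/((2*A)) = (2*A)*(1/(2*A)) = 1)
z = 1421 (z = 1 - 1*(-1420) = 1 + 1420 = 1421)
√(z - 25989) = √(1421 - 25989) = √(-24568) = 2*I*√6142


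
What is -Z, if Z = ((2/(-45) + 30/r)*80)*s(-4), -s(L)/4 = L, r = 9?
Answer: -37888/9 ≈ -4209.8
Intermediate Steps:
s(L) = -4*L
Z = 37888/9 (Z = ((2/(-45) + 30/9)*80)*(-4*(-4)) = ((2*(-1/45) + 30*(1/9))*80)*16 = ((-2/45 + 10/3)*80)*16 = ((148/45)*80)*16 = (2368/9)*16 = 37888/9 ≈ 4209.8)
-Z = -1*37888/9 = -37888/9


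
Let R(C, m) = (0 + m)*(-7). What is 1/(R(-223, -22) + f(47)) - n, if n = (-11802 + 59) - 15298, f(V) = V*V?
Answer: 63897884/2363 ≈ 27041.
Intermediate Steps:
R(C, m) = -7*m (R(C, m) = m*(-7) = -7*m)
f(V) = V**2
n = -27041 (n = -11743 - 15298 = -27041)
1/(R(-223, -22) + f(47)) - n = 1/(-7*(-22) + 47**2) - 1*(-27041) = 1/(154 + 2209) + 27041 = 1/2363 + 27041 = 63897884/2363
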